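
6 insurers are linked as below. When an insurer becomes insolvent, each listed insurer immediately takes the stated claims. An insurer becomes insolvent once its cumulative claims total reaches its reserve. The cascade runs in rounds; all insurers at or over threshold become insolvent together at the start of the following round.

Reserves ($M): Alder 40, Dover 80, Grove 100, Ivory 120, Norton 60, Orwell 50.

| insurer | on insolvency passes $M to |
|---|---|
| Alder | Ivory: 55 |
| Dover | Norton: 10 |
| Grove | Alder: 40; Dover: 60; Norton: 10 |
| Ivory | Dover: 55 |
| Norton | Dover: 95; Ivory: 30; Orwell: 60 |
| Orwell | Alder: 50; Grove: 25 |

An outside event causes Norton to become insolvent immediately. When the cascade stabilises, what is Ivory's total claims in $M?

Round 1 — Norton becomes insolvent (initial).
  Dover: +95 → 95 ≥ 80
  Ivory: +30 → 30 < 120
  Orwell: +60 → 60 ≥ 50
Round 2 — Dover, Orwell become insolvent.
  Alder: +50 → 50 ≥ 40
  Grove: +25 → 25 < 100
Round 3 — Alder becomes insolvent.
  Ivory: +55 → 85 < 120
No further insolvencies.

85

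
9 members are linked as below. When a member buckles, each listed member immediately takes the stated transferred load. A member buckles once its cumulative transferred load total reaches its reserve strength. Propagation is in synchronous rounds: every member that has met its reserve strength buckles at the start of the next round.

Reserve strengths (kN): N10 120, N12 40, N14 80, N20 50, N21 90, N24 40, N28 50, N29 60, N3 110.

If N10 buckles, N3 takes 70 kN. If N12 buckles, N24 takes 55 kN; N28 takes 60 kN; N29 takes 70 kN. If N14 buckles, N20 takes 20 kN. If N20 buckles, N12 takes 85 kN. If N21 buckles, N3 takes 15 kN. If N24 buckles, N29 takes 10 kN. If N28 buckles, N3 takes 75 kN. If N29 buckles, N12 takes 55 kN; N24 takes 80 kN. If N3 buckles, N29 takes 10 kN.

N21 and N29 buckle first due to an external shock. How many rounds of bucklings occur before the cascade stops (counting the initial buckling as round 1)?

3

Round 1 — N21, N29 buckle (initial).
  N12: +55 → 55 ≥ 40
  N24: +80 → 80 ≥ 40
  N3: +15 → 15 < 110
Round 2 — N12, N24 buckle.
  N28: +60 → 60 ≥ 50
Round 3 — N28 buckles.
  N3: +75 → 90 < 110
No further bucklings.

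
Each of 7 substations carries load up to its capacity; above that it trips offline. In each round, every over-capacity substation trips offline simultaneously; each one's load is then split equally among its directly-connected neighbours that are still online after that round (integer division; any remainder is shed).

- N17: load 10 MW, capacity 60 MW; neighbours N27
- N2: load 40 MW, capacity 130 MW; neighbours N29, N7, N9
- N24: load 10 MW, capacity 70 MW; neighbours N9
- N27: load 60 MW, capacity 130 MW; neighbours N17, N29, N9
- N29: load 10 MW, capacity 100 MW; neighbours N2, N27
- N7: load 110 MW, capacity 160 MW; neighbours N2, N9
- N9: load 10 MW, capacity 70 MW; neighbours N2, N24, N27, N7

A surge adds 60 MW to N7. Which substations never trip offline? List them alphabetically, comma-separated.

N24

Round 1 — N7 at 170 > 160. N7 trips offline.
  N7 sheds 170 MW to N2, N9: 85 each.
    N2: 40+85 = 125 ≤ 130
    N9: 10+85 = 95 > 70
Round 2 — N9 trips offline.
  N9 sheds 95 MW to N2, N24, N27: 31 each (2 lost).
    N2: 125+31 = 156 > 130
    N24: 10+31 = 41 ≤ 70
    N27: 60+31 = 91 ≤ 130
Round 3 — N2 trips offline.
  N2 sheds 156 MW to N29: 156 each.
    N29: 10+156 = 166 > 100
Round 4 — N29 trips offline.
  N29 sheds 166 MW to N27: 166 each.
    N27: 91+166 = 257 > 130
Round 5 — N27 trips offline.
  N27 sheds 257 MW to N17: 257 each.
    N17: 10+257 = 267 > 60
Round 6 — N17 trips offline.
  N17 sheds 267 MW: no online neighbours, lost.
No further trips.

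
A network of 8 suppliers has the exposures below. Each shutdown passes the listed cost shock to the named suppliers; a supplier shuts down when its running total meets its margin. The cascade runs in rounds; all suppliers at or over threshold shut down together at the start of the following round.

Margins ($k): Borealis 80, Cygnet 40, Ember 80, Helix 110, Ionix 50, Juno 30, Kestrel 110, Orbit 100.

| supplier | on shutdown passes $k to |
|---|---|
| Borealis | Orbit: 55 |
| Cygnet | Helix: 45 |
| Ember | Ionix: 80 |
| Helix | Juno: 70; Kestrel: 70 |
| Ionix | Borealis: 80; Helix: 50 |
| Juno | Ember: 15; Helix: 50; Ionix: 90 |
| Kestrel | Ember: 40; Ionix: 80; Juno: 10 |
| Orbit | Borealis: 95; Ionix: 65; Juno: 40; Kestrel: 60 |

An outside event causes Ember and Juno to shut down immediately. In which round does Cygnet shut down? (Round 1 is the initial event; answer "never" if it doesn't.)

Round 1 — Ember, Juno shut down (initial).
  Helix: +50 → 50 < 110
  Ionix: +80+90 → 170 ≥ 50
Round 2 — Ionix shuts down.
  Borealis: +80 → 80 ≥ 80
  Helix: +50 → 100 < 110
Round 3 — Borealis shuts down.
  Orbit: +55 → 55 < 100
No further shutdowns.

never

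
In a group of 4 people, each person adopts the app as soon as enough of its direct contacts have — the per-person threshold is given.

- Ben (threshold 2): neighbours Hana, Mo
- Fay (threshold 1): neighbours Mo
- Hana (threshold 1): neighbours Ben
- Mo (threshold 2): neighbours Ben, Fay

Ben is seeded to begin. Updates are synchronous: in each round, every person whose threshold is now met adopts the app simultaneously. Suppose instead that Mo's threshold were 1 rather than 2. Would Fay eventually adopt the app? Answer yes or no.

With Mo's threshold at 1:
Round 1 — Ben adopts the app (initial).
Round 2 — checking thresholds:
  Hana: 1 of 1 neighbours ≥ 1, adopts the app.
  Mo: 1 of 2 neighbours ≥ 1, adopts the app.
Round 3 — checking thresholds:
  Fay: 1 of 1 neighbours ≥ 1, adopts the app.
Round 4 — no new adoptions; cascade stops.

yes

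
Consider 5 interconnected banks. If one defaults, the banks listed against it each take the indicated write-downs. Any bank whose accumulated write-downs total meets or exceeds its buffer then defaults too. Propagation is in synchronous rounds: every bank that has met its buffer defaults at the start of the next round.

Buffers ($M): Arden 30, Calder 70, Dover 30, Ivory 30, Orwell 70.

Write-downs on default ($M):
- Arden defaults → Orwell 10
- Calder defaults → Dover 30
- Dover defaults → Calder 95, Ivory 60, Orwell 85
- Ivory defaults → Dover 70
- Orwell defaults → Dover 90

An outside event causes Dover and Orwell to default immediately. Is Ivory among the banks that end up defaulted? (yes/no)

yes

Round 1 — Dover, Orwell default (initial).
  Calder: +95 → 95 ≥ 70
  Ivory: +60 → 60 ≥ 30
Round 2 — Calder, Ivory default.
No further defaults.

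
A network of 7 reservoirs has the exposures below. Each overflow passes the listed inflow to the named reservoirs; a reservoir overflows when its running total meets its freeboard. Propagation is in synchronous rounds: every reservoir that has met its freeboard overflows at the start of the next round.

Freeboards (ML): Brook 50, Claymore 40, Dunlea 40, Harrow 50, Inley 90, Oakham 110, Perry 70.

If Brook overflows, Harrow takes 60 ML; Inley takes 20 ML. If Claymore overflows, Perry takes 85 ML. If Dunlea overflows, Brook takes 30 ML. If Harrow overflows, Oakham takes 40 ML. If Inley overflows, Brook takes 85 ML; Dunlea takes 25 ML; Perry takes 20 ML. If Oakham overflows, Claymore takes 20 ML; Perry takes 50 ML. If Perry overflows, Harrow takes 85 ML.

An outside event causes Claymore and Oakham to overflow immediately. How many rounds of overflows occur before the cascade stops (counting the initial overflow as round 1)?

3

Round 1 — Claymore, Oakham overflow (initial).
  Perry: +85+50 → 135 ≥ 70
Round 2 — Perry overflows.
  Harrow: +85 → 85 ≥ 50
Round 3 — Harrow overflows.
No further overflows.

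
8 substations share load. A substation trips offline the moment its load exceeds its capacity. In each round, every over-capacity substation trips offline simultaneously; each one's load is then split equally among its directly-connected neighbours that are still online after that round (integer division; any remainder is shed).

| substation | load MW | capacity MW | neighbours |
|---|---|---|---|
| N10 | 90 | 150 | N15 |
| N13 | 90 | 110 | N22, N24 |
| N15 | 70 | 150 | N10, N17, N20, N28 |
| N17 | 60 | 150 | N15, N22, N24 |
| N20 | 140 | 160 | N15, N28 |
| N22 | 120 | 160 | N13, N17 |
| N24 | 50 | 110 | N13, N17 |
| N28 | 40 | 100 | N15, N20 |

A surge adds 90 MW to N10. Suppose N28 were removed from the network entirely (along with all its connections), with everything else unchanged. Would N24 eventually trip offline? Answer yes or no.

With N28 removed:
Round 1 — N10 at 180 > 150. N10 trips offline.
  N10 sheds 180 MW to N15: 180 each.
    N15: 70+180 = 250 > 150
Round 2 — N15 trips offline.
  N15 sheds 250 MW to N17, N20: 125 each.
    N17: 60+125 = 185 > 150
    N20: 140+125 = 265 > 160
Round 3 — N17, N20 trip offline.
  N17 sheds 185 MW to N22, N24: 92 each (1 lost).
    N22: 120+92 = 212 > 160
    N24: 50+92 = 142 > 110
  N20 sheds 265 MW: no online neighbours, lost.
Round 4 — N22, N24 trip offline.
  N22 sheds 212 MW to N13: 212 each.
    N13: 90+212 = 302 > 110
  N24 sheds 142 MW to N13: 142 each.
    N13: 302+142 = 444 > 110
Round 5 — N13 trips offline.
  N13 sheds 444 MW: no online neighbours, lost.
No further trips.

yes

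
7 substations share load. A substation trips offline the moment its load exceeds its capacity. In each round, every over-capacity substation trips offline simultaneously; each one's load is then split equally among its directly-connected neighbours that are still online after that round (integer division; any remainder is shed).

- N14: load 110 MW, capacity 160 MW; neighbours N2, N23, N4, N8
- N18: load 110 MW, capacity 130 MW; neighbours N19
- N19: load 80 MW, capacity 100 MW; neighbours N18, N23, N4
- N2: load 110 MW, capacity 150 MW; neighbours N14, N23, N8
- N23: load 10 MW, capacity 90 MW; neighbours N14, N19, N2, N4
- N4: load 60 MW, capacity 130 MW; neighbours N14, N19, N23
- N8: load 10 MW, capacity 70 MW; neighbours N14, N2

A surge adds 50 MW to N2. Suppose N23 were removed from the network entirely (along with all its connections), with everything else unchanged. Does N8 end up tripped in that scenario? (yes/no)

With N23 removed:
Round 1 — N2 at 160 > 150. N2 trips offline.
  N2 sheds 160 MW to N14, N8: 80 each.
    N14: 110+80 = 190 > 160
    N8: 10+80 = 90 > 70
Round 2 — N14, N8 trip offline.
  N14 sheds 190 MW to N4: 190 each.
    N4: 60+190 = 250 > 130
  N8 sheds 90 MW: no online neighbours, lost.
Round 3 — N4 trips offline.
  N4 sheds 250 MW to N19: 250 each.
    N19: 80+250 = 330 > 100
Round 4 — N19 trips offline.
  N19 sheds 330 MW to N18: 330 each.
    N18: 110+330 = 440 > 130
Round 5 — N18 trips offline.
  N18 sheds 440 MW: no online neighbours, lost.
No further trips.

yes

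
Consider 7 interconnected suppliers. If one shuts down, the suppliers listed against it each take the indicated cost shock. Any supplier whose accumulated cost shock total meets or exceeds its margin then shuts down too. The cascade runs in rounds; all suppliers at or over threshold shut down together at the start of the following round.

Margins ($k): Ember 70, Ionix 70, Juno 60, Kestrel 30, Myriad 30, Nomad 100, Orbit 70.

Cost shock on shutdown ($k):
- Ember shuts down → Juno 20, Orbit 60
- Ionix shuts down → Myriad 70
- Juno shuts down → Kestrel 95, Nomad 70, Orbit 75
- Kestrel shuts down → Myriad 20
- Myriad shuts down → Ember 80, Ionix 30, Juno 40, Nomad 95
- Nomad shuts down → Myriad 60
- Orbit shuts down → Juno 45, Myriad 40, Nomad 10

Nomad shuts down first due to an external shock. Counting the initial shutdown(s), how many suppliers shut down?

6

Round 1 — Nomad shuts down (initial).
  Myriad: +60 → 60 ≥ 30
Round 2 — Myriad shuts down.
  Ember: +80 → 80 ≥ 70
  Ionix: +30 → 30 < 70
  Juno: +40 → 40 < 60
Round 3 — Ember shuts down.
  Juno: +20 → 60 ≥ 60
  Orbit: +60 → 60 < 70
Round 4 — Juno shuts down.
  Kestrel: +95 → 95 ≥ 30
  Orbit: +75 → 135 ≥ 70
Round 5 — Kestrel, Orbit shut down.
No further shutdowns.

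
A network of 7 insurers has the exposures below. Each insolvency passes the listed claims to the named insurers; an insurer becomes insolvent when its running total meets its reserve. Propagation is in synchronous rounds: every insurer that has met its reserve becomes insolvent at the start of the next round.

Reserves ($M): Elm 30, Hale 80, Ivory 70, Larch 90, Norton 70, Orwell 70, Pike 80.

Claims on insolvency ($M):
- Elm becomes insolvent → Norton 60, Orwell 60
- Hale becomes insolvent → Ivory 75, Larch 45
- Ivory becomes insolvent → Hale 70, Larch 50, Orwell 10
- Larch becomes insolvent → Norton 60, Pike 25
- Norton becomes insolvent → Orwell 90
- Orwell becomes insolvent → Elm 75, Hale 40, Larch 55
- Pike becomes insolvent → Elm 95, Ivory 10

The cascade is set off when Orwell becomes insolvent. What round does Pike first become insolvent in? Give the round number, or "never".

never

Round 1 — Orwell becomes insolvent (initial).
  Elm: +75 → 75 ≥ 30
  Hale: +40 → 40 < 80
  Larch: +55 → 55 < 90
Round 2 — Elm becomes insolvent.
  Norton: +60 → 60 < 70
No further insolvencies.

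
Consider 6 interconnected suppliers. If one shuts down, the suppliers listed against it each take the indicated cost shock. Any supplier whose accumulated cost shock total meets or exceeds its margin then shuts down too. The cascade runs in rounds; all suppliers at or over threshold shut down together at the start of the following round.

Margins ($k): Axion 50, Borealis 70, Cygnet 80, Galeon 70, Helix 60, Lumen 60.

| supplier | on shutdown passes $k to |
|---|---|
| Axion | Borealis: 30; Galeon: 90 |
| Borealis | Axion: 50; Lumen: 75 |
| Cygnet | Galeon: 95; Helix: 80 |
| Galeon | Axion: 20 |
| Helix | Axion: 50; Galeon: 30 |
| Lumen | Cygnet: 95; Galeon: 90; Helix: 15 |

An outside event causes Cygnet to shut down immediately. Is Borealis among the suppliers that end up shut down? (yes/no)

Round 1 — Cygnet shuts down (initial).
  Galeon: +95 → 95 ≥ 70
  Helix: +80 → 80 ≥ 60
Round 2 — Galeon, Helix shut down.
  Axion: +20+50 → 70 ≥ 50
Round 3 — Axion shuts down.
  Borealis: +30 → 30 < 70
No further shutdowns.

no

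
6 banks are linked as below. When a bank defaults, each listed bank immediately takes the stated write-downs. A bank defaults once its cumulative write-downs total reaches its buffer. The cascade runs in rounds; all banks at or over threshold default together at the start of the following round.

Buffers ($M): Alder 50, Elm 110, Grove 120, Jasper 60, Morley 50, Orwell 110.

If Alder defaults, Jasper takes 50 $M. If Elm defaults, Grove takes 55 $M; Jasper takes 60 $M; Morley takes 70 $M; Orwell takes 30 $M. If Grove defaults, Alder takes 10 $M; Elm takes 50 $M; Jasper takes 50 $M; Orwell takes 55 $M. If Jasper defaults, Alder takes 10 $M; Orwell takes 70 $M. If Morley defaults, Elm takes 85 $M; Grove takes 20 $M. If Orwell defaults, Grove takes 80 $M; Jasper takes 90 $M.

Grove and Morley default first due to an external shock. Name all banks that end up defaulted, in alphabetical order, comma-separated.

Round 1 — Grove, Morley default (initial).
  Alder: +10 → 10 < 50
  Elm: +50+85 → 135 ≥ 110
  Jasper: +50 → 50 < 60
  Orwell: +55 → 55 < 110
Round 2 — Elm defaults.
  Jasper: +60 → 110 ≥ 60
  Orwell: +30 → 85 < 110
Round 3 — Jasper defaults.
  Alder: +10 → 20 < 50
  Orwell: +70 → 155 ≥ 110
Round 4 — Orwell defaults.
No further defaults.

Elm, Grove, Jasper, Morley, Orwell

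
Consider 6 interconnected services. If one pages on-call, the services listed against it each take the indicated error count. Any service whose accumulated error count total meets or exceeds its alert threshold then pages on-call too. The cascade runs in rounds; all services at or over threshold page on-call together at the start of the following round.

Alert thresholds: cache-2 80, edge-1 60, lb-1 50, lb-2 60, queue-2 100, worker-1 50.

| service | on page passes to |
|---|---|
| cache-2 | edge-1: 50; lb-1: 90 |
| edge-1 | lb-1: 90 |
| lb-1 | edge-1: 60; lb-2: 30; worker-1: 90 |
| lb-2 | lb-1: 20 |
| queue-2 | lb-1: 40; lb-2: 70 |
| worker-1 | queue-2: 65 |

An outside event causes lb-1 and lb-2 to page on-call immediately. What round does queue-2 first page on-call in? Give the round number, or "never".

never

Round 1 — lb-1, lb-2 page on-call (initial).
  edge-1: +60 → 60 ≥ 60
  worker-1: +90 → 90 ≥ 50
Round 2 — edge-1, worker-1 page on-call.
  queue-2: +65 → 65 < 100
No further pages.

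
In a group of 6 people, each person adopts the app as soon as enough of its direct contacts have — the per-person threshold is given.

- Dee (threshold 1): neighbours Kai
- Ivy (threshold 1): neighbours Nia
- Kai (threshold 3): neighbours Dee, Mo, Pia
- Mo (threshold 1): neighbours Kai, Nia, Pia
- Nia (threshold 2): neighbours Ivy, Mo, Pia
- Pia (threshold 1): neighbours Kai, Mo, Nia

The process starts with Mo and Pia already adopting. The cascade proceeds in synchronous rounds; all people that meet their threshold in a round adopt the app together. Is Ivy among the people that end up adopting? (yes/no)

yes

Round 1 — Mo, Pia adopt the app (initial).
Round 2 — checking thresholds:
  Kai: 2 of 3 neighbours < 3, below threshold.
  Nia: 2 of 3 neighbours ≥ 2, adopts the app.
Round 3 — checking thresholds:
  Ivy: 1 of 1 neighbours ≥ 1, adopts the app.
  Kai: 2 of 3 neighbours < 3, below threshold.
Round 4 — no new adoptions; cascade stops.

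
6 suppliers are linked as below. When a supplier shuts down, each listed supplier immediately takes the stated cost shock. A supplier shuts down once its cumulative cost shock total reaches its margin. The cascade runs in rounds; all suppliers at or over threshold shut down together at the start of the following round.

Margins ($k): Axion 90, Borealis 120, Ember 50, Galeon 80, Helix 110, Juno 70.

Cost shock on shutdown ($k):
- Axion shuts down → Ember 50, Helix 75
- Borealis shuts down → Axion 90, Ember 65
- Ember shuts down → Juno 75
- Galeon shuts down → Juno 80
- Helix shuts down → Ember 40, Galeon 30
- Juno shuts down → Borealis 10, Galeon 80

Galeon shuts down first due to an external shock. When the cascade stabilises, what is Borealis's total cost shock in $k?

10

Round 1 — Galeon shuts down (initial).
  Juno: +80 → 80 ≥ 70
Round 2 — Juno shuts down.
  Borealis: +10 → 10 < 120
No further shutdowns.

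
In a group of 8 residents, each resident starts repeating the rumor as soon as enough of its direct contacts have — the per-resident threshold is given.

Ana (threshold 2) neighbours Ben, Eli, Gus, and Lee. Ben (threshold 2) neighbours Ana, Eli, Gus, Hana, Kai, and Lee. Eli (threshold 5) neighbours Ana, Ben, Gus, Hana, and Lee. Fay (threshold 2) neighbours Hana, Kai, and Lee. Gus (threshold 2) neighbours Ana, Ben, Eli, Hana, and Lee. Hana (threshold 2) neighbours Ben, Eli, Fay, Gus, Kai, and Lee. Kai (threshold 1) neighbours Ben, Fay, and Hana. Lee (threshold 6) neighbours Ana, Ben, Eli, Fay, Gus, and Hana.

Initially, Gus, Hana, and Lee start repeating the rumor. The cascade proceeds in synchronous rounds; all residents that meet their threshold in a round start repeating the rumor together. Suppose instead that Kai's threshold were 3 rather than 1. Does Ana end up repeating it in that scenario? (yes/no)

With Kai's threshold at 3:
Round 1 — Gus, Hana, Lee start repeating the rumor (initial).
Round 2 — checking thresholds:
  Ana: 2 of 4 neighbours ≥ 2, starts repeating the rumor.
  Ben: 3 of 6 neighbours ≥ 2, starts repeating the rumor.
  Eli: 3 of 5 neighbours < 5, below threshold.
  Fay: 2 of 3 neighbours ≥ 2, starts repeating the rumor.
  Kai: 1 of 3 neighbours < 3, below threshold.
Round 3 — checking thresholds:
  Eli: 5 of 5 neighbours ≥ 5, starts repeating the rumor.
  Kai: 3 of 3 neighbours ≥ 3, starts repeating the rumor.
Round 4 — no new spreads; cascade stops.

yes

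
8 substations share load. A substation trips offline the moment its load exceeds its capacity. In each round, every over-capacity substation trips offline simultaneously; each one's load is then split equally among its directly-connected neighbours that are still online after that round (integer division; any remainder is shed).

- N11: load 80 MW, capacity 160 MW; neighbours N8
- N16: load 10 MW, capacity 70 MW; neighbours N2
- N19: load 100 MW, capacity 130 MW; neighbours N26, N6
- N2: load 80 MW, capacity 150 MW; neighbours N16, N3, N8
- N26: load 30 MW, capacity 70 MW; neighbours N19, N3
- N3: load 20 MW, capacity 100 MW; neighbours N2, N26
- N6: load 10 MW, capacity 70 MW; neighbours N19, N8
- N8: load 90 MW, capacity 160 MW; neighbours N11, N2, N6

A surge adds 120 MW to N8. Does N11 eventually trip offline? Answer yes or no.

no

Round 1 — N8 at 210 > 160. N8 trips offline.
  N8 sheds 210 MW to N11, N2, N6: 70 each.
    N11: 80+70 = 150 ≤ 160
    N2: 80+70 = 150 ≤ 150
    N6: 10+70 = 80 > 70
Round 2 — N6 trips offline.
  N6 sheds 80 MW to N19: 80 each.
    N19: 100+80 = 180 > 130
Round 3 — N19 trips offline.
  N19 sheds 180 MW to N26: 180 each.
    N26: 30+180 = 210 > 70
Round 4 — N26 trips offline.
  N26 sheds 210 MW to N3: 210 each.
    N3: 20+210 = 230 > 100
Round 5 — N3 trips offline.
  N3 sheds 230 MW to N2: 230 each.
    N2: 150+230 = 380 > 150
Round 6 — N2 trips offline.
  N2 sheds 380 MW to N16: 380 each.
    N16: 10+380 = 390 > 70
Round 7 — N16 trips offline.
  N16 sheds 390 MW: no online neighbours, lost.
No further trips.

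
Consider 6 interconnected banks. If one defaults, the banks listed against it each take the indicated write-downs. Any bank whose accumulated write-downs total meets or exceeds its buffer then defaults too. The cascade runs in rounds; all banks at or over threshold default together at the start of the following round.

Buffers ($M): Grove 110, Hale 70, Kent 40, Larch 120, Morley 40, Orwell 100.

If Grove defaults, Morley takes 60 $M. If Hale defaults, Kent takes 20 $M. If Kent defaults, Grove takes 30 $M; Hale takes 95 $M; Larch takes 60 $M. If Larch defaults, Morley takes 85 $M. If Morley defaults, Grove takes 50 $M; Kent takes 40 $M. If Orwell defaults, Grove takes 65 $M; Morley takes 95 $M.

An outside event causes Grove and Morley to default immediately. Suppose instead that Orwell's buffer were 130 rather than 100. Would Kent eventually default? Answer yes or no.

With Orwell's buffer at 130:
Round 1 — Grove, Morley default (initial).
  Kent: +40 → 40 ≥ 40
Round 2 — Kent defaults.
  Hale: +95 → 95 ≥ 70
  Larch: +60 → 60 < 120
Round 3 — Hale defaults.
No further defaults.

yes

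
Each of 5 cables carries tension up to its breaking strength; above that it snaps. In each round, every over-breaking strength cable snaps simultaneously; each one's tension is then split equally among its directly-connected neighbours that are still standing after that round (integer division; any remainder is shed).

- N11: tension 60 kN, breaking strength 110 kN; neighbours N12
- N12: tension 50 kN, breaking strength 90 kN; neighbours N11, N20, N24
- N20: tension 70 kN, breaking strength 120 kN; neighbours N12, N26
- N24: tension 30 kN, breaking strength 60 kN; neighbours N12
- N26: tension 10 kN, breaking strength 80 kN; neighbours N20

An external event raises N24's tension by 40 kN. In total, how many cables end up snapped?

5

Round 1 — N24 at 70 > 60. N24 snaps.
  N24 sheds 70 kN to N12: 70 each.
    N12: 50+70 = 120 > 90
Round 2 — N12 snaps.
  N12 sheds 120 kN to N11, N20: 60 each.
    N11: 60+60 = 120 > 110
    N20: 70+60 = 130 > 120
Round 3 — N11, N20 snap.
  N11 sheds 120 kN: no online neighbours, lost.
  N20 sheds 130 kN to N26: 130 each.
    N26: 10+130 = 140 > 80
Round 4 — N26 snaps.
  N26 sheds 140 kN: no online neighbours, lost.
No further breaks.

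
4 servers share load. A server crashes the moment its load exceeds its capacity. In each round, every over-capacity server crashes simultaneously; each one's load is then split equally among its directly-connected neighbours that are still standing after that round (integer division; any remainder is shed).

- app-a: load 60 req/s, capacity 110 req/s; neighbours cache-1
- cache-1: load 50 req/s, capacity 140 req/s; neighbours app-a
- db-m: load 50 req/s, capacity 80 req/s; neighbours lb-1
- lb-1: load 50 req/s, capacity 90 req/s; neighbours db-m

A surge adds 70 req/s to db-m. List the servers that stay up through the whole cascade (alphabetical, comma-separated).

Round 1 — db-m at 120 > 80. db-m crashes.
  db-m sheds 120 req/s to lb-1: 120 each.
    lb-1: 50+120 = 170 > 90
Round 2 — lb-1 crashes.
  lb-1 sheds 170 req/s: no online neighbours, lost.
No further crashes.

app-a, cache-1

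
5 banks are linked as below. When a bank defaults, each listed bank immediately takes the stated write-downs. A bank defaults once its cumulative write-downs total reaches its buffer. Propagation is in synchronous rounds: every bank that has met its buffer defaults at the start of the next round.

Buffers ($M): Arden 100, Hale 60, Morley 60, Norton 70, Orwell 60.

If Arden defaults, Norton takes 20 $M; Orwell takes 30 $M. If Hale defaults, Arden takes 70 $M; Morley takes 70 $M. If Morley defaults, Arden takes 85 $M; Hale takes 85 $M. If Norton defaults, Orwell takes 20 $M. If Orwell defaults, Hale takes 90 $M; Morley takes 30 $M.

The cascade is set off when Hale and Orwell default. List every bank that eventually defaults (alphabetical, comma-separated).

Arden, Hale, Morley, Orwell

Round 1 — Hale, Orwell default (initial).
  Arden: +70 → 70 < 100
  Morley: +70+30 → 100 ≥ 60
Round 2 — Morley defaults.
  Arden: +85 → 155 ≥ 100
Round 3 — Arden defaults.
  Norton: +20 → 20 < 70
No further defaults.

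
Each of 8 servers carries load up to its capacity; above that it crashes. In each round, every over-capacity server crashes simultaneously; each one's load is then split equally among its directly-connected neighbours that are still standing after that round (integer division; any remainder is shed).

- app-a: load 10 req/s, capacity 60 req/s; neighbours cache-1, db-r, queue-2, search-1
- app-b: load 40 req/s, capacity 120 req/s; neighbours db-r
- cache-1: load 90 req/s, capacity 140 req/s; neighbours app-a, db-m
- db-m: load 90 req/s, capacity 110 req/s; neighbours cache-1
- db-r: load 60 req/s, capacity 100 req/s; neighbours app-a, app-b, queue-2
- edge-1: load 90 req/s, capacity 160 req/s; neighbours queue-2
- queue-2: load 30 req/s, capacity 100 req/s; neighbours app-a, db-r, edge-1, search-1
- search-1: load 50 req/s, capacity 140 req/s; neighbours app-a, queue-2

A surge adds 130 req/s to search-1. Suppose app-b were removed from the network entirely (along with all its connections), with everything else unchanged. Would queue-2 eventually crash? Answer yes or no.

With app-b removed:
Round 1 — search-1 at 180 > 140. search-1 crashes.
  search-1 sheds 180 req/s to app-a, queue-2: 90 each.
    app-a: 10+90 = 100 > 60
    queue-2: 30+90 = 120 > 100
Round 2 — app-a, queue-2 crash.
  app-a sheds 100 req/s to cache-1, db-r: 50 each.
    cache-1: 90+50 = 140 ≤ 140
    db-r: 60+50 = 110 > 100
  queue-2 sheds 120 req/s to db-r, edge-1: 60 each.
    db-r: 110+60 = 170 > 100
    edge-1: 90+60 = 150 ≤ 160
Round 3 — db-r crashes.
  db-r sheds 170 req/s: no online neighbours, lost.
No further crashes.

yes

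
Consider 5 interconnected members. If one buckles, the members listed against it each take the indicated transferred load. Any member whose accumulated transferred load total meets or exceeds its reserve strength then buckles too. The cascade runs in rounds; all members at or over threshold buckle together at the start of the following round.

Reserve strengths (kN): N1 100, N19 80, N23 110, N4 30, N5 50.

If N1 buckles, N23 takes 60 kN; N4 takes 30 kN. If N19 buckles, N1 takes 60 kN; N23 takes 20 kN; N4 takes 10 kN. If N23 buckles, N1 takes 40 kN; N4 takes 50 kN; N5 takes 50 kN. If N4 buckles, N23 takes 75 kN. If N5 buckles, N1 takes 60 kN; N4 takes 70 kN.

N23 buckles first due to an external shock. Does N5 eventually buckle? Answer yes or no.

Round 1 — N23 buckles (initial).
  N1: +40 → 40 < 100
  N4: +50 → 50 ≥ 30
  N5: +50 → 50 ≥ 50
Round 2 — N4, N5 buckle.
  N1: +60 → 100 ≥ 100
Round 3 — N1 buckles.
No further bucklings.

yes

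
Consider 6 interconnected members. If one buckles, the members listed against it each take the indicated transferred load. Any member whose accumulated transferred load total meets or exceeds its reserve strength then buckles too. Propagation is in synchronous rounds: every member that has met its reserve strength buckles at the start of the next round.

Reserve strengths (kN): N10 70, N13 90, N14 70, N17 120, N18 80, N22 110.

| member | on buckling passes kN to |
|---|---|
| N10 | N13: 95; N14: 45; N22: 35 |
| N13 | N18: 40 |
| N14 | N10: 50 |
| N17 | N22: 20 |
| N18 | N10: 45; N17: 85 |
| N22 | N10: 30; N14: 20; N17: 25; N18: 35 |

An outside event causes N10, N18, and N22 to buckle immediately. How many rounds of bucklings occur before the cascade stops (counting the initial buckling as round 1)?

Round 1 — N10, N18, N22 buckle (initial).
  N13: +95 → 95 ≥ 90
  N14: +45+20 → 65 < 70
  N17: +85+25 → 110 < 120
Round 2 — N13 buckles.
No further bucklings.

2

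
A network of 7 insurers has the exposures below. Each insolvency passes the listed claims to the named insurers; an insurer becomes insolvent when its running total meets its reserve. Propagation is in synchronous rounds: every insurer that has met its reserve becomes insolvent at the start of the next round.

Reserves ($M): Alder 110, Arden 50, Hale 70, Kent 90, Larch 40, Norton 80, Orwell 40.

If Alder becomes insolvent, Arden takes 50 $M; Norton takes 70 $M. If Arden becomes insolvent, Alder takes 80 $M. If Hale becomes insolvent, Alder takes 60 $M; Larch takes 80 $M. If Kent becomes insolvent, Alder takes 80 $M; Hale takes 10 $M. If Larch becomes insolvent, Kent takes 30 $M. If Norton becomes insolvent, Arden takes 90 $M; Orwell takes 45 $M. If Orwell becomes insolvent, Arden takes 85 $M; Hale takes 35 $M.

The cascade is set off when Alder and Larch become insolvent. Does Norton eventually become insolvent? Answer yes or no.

no

Round 1 — Alder, Larch become insolvent (initial).
  Arden: +50 → 50 ≥ 50
  Kent: +30 → 30 < 90
  Norton: +70 → 70 < 80
Round 2 — Arden becomes insolvent.
No further insolvencies.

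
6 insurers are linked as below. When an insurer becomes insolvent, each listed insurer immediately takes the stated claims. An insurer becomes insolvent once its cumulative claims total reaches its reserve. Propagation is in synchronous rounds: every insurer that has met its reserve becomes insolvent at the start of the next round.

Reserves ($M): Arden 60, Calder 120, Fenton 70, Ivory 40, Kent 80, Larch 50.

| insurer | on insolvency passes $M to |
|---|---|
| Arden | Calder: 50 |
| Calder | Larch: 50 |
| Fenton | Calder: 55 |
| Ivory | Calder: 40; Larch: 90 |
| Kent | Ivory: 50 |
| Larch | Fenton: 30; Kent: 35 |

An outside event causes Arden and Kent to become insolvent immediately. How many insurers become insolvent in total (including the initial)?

4

Round 1 — Arden, Kent become insolvent (initial).
  Calder: +50 → 50 < 120
  Ivory: +50 → 50 ≥ 40
Round 2 — Ivory becomes insolvent.
  Calder: +40 → 90 < 120
  Larch: +90 → 90 ≥ 50
Round 3 — Larch becomes insolvent.
  Fenton: +30 → 30 < 70
No further insolvencies.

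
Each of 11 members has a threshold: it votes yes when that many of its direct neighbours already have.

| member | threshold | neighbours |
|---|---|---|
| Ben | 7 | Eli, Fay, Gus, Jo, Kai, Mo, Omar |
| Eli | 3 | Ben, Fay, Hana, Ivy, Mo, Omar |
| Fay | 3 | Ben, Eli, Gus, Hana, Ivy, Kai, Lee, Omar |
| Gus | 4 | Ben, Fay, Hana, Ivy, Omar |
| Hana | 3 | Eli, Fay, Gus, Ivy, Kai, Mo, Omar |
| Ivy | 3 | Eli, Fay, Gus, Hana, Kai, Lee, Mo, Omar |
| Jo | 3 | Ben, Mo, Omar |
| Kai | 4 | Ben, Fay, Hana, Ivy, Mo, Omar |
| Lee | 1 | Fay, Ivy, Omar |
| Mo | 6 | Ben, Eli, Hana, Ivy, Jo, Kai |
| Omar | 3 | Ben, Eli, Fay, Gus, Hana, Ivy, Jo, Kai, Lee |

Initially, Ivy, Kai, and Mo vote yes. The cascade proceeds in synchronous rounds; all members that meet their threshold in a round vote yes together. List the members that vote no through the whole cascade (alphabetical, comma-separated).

Round 1 — Ivy, Kai, Mo vote yes (initial).
Round 2 — checking thresholds:
  Ben: 2 of 7 neighbours < 7, not yet.
  Eli: 2 of 6 neighbours < 3, not yet.
  Fay: 2 of 8 neighbours < 3, not yet.
  Gus: 1 of 5 neighbours < 4, not yet.
  Hana: 3 of 7 neighbours ≥ 3, votes yes.
  Jo: 1 of 3 neighbours < 3, not yet.
  Lee: 1 of 3 neighbours ≥ 1, votes yes.
  Omar: 2 of 9 neighbours < 3, not yet.
Round 3 — checking thresholds:
  Ben: 2 of 7 neighbours < 7, not yet.
  Eli: 3 of 6 neighbours ≥ 3, votes yes.
  Fay: 4 of 8 neighbours ≥ 3, votes yes.
  Gus: 2 of 5 neighbours < 4, not yet.
  Jo: 1 of 3 neighbours < 3, not yet.
  Omar: 4 of 9 neighbours ≥ 3, votes yes.
Round 4 — checking thresholds:
  Ben: 5 of 7 neighbours < 7, not yet.
  Gus: 4 of 5 neighbours ≥ 4, votes yes.
  Jo: 2 of 3 neighbours < 3, not yet.
Round 5 — no new yes votes; cascade stops.

Ben, Jo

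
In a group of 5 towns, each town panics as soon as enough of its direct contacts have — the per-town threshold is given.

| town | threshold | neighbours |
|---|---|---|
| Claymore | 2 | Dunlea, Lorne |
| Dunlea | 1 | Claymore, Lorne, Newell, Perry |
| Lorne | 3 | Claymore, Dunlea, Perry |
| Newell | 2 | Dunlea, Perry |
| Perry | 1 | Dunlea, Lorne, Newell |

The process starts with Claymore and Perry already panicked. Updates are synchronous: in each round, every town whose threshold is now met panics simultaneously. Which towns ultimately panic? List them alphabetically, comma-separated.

Claymore, Dunlea, Lorne, Newell, Perry

Round 1 — Claymore, Perry panic (initial).
Round 2 — checking thresholds:
  Dunlea: 2 of 4 neighbours ≥ 1, panics.
  Lorne: 2 of 3 neighbours < 3, not yet.
  Newell: 1 of 2 neighbours < 2, not yet.
Round 3 — checking thresholds:
  Lorne: 3 of 3 neighbours ≥ 3, panics.
  Newell: 2 of 2 neighbours ≥ 2, panics.
Round 4 — no new panics; cascade stops.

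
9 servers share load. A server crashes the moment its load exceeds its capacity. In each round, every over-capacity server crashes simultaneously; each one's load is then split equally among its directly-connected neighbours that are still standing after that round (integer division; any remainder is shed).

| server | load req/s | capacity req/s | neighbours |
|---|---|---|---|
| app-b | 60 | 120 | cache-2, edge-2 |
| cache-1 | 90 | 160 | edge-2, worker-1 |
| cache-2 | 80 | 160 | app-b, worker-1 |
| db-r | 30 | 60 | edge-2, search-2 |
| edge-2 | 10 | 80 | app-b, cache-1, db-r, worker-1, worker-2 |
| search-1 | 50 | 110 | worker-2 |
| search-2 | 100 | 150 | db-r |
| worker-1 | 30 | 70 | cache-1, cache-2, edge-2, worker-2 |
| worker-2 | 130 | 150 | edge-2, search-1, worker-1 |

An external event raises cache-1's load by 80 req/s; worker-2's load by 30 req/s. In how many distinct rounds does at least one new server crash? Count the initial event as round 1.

4

Round 1 — cache-1 at 170 > 160; worker-2 at 160 > 150. cache-1, worker-2 crash.
  cache-1 sheds 170 req/s to edge-2, worker-1: 85 each.
    edge-2: 10+85 = 95 > 80
    worker-1: 30+85 = 115 > 70
  worker-2 sheds 160 req/s to edge-2, search-1, worker-1: 53 each (1 lost).
    edge-2: 95+53 = 148 > 80
    search-1: 50+53 = 103 ≤ 110
    worker-1: 115+53 = 168 > 70
Round 2 — edge-2, worker-1 crash.
  edge-2 sheds 148 req/s to app-b, db-r: 74 each.
    app-b: 60+74 = 134 > 120
    db-r: 30+74 = 104 > 60
  worker-1 sheds 168 req/s to cache-2: 168 each.
    cache-2: 80+168 = 248 > 160
Round 3 — app-b, cache-2, db-r crash.
  app-b sheds 134 req/s: no online neighbours, lost.
  cache-2 sheds 248 req/s: no online neighbours, lost.
  db-r sheds 104 req/s to search-2: 104 each.
    search-2: 100+104 = 204 > 150
Round 4 — search-2 crashes.
  search-2 sheds 204 req/s: no online neighbours, lost.
No further crashes.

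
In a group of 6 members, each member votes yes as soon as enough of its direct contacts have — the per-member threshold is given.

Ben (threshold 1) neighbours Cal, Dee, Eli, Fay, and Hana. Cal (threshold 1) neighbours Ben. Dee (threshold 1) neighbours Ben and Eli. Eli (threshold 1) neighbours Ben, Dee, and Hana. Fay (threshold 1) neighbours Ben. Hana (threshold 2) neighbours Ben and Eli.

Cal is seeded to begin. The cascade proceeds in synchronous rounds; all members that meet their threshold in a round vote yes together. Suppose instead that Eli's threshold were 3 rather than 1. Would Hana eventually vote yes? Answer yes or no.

no

With Eli's threshold at 3:
Round 1 — Cal votes yes (initial).
Round 2 — checking thresholds:
  Ben: 1 of 5 neighbours ≥ 1, votes yes.
Round 3 — checking thresholds:
  Dee: 1 of 2 neighbours ≥ 1, votes yes.
  Eli: 1 of 3 neighbours < 3, holds.
  Fay: 1 of 1 neighbours ≥ 1, votes yes.
  Hana: 1 of 2 neighbours < 2, holds.
Round 4 — no new yes votes; cascade stops.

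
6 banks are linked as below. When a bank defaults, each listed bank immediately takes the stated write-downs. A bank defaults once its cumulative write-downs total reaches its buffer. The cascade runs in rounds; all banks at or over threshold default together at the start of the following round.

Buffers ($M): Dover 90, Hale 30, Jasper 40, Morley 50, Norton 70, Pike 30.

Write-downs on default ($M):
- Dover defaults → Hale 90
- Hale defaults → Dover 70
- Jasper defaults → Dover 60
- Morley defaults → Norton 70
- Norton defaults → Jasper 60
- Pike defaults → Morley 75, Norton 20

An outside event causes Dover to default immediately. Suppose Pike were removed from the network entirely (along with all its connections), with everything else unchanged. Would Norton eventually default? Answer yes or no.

With Pike removed:
Round 1 — Dover defaults (initial).
  Hale: +90 → 90 ≥ 30
Round 2 — Hale defaults.
No further defaults.

no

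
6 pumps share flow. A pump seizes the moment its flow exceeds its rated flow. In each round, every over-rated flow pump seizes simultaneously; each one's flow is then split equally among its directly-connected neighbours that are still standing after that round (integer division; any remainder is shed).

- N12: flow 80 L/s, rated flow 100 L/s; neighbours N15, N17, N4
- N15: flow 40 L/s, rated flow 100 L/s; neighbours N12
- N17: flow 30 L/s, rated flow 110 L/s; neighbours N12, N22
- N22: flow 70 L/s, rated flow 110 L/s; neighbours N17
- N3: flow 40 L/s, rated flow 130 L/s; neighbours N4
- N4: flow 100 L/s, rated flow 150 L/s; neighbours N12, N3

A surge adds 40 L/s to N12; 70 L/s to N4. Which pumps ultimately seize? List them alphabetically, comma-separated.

Round 1 — N12 at 120 > 100; N4 at 170 > 150. N12, N4 seize.
  N12 sheds 120 L/s to N15, N17: 60 each.
    N15: 40+60 = 100 ≤ 100
    N17: 30+60 = 90 ≤ 110
  N4 sheds 170 L/s to N3: 170 each.
    N3: 40+170 = 210 > 130
Round 2 — N3 seizes.
  N3 sheds 210 L/s: no online neighbours, lost.
No further seizures.

N12, N3, N4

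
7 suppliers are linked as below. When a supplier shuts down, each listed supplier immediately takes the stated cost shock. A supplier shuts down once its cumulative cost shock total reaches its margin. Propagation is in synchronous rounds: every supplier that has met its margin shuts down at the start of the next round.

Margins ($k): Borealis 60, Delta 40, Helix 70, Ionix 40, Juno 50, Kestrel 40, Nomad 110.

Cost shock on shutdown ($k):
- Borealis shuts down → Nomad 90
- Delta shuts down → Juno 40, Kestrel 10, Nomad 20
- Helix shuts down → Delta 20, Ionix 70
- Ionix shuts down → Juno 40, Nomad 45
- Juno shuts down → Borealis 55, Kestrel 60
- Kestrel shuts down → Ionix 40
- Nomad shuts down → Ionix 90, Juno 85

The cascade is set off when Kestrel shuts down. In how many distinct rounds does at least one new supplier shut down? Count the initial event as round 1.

2

Round 1 — Kestrel shuts down (initial).
  Ionix: +40 → 40 ≥ 40
Round 2 — Ionix shuts down.
  Juno: +40 → 40 < 50
  Nomad: +45 → 45 < 110
No further shutdowns.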